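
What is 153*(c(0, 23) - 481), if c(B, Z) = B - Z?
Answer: -77112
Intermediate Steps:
153*(c(0, 23) - 481) = 153*((0 - 1*23) - 481) = 153*((0 - 23) - 481) = 153*(-23 - 481) = 153*(-504) = -77112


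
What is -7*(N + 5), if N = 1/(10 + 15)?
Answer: -882/25 ≈ -35.280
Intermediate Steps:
N = 1/25 ≈ 0.040000
-7*(N + 5) = -7*(1/25 + 5) = -7*126/25 = -882/25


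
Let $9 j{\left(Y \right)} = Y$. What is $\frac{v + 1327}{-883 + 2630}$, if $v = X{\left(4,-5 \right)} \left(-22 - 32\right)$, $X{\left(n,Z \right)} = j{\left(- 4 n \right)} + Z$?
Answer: $\frac{1693}{1747} \approx 0.96909$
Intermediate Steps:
$j{\left(Y \right)} = \frac{Y}{9}$
$X{\left(n,Z \right)} = Z - \frac{4 n}{9}$ ($X{\left(n,Z \right)} = \frac{\left(-4\right) n}{9} + Z = - \frac{4 n}{9} + Z = Z - \frac{4 n}{9}$)
$v = 366$ ($v = \left(-5 - \frac{16}{9}\right) \left(-22 - 32\right) = \left(-5 - \frac{16}{9}\right) \left(-54\right) = \left(- \frac{61}{9}\right) \left(-54\right) = 366$)
$\frac{v + 1327}{-883 + 2630} = \frac{366 + 1327}{-883 + 2630} = \frac{1693}{1747}$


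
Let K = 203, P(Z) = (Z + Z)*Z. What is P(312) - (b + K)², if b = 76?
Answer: 116847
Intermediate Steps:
P(Z) = 2*Z² (P(Z) = (2*Z)*Z = 2*Z²)
P(312) - (b + K)² = 2*312² - (76 + 203)² = 2*97344 - 1*279² = 194688 - 1*77841 = 194688 - 77841 = 116847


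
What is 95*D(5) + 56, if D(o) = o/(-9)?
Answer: 29/9 ≈ 3.2222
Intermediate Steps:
D(o) = -o/9 (D(o) = o*(-⅑) = -o/9)
95*D(5) + 56 = 95*(-⅑*5) + 56 = 95*(-5/9) + 56 = -475/9 + 56 = 29/9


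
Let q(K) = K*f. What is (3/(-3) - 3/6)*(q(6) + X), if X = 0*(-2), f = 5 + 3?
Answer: -72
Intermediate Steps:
f = 8
X = 0
q(K) = 8*K (q(K) = K*8 = 8*K)
(3/(-3) - 3/6)*(q(6) + X) = (3/(-3) - 3/6)*(8*6 + 0) = (3*(-⅓) - 3*⅙)*(48 + 0) = (-1 - ½)*48 = -3/2*48 = -72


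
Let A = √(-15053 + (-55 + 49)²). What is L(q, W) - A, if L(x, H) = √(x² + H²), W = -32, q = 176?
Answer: 80*√5 - I*√15017 ≈ 178.89 - 122.54*I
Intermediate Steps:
A = I*√15017 (A = √(-15053 + (-6)²) = √(-15053 + 36) = √(-15017) = I*√15017 ≈ 122.54*I)
L(x, H) = √(H² + x²)
L(q, W) - A = √((-32)² + 176²) - I*√15017 = √(1024 + 30976) - I*√15017 = √32000 - I*√15017 = 80*√5 - I*√15017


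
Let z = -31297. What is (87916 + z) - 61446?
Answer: -4827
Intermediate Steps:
(87916 + z) - 61446 = (87916 - 31297) - 61446 = 56619 - 61446 = -4827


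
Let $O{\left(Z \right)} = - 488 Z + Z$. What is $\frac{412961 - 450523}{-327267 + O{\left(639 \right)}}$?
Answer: $\frac{18781}{319230} \approx 0.058832$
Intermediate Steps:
$O{\left(Z \right)} = - 487 Z$
$\frac{412961 - 450523}{-327267 + O{\left(639 \right)}} = \frac{412961 - 450523}{-327267 - 311193} = - \frac{37562}{-327267 - 311193} = - \frac{37562}{-638460} = \left(-37562\right) \left(- \frac{1}{638460}\right) = \frac{18781}{319230}$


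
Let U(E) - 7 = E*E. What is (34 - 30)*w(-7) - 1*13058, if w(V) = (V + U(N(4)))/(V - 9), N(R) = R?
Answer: -13062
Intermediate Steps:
U(E) = 7 + E² (U(E) = 7 + E*E = 7 + E²)
w(V) = (23 + V)/(-9 + V) (w(V) = (V + (7 + 4²))/(V - 9) = (V + (7 + 16))/(-9 + V) = (V + 23)/(-9 + V) = (23 + V)/(-9 + V))
(34 - 30)*w(-7) - 1*13058 = (34 - 30)*((23 - 7)/(-9 - 7)) - 1*13058 = 4*(16/(-16)) - 13058 = 4*(-1/16*16) - 13058 = 4*(-1) - 13058 = -4 - 13058 = -13062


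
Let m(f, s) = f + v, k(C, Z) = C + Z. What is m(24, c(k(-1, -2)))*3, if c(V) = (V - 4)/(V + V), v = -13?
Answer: 33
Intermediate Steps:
c(V) = (-4 + V)/(2*V) (c(V) = (-4 + V)/((2*V)) = (-4 + V)*(1/(2*V)) = (-4 + V)/(2*V))
m(f, s) = -13 + f (m(f, s) = f - 13 = -13 + f)
m(24, c(k(-1, -2)))*3 = (-13 + 24)*3 = 11*3 = 33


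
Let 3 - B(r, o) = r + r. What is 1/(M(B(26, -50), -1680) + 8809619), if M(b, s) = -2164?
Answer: 1/8807455 ≈ 1.1354e-7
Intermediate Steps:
B(r, o) = 3 - 2*r (B(r, o) = 3 - (r + r) = 3 - 2*r)
1/(M(B(26, -50), -1680) + 8809619) = 1/(-2164 + 8809619) = 1/8807455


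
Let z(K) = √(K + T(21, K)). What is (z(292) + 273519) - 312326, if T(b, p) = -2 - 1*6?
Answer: -38807 + 2*√71 ≈ -38790.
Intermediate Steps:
T(b, p) = -8 (T(b, p) = -2 - 6 = -8)
z(K) = √(-8 + K) (z(K) = √(K - 8) = √(-8 + K))
(z(292) + 273519) - 312326 = (√(-8 + 292) + 273519) - 312326 = (√284 + 273519) - 312326 = (2*√71 + 273519) - 312326 = (273519 + 2*√71) - 312326 = -38807 + 2*√71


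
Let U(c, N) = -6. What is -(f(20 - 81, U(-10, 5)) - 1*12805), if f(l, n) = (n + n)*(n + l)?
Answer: 12001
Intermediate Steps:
f(l, n) = 2*n*(l + n) (f(l, n) = (2*n)*(l + n) = 2*n*(l + n))
-(f(20 - 81, U(-10, 5)) - 1*12805) = -(2*(-6)*((20 - 81) - 6) - 1*12805) = -(2*(-6)*(-61 - 6) - 12805) = -(2*(-6)*(-67) - 12805) = -(804 - 12805) = -1*(-12001) = 12001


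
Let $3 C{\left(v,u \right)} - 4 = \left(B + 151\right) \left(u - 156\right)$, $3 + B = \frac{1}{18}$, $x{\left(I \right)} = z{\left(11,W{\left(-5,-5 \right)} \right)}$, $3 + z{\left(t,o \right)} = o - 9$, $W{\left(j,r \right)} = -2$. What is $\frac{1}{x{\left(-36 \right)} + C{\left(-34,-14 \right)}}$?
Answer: $- \frac{27}{226867} \approx -0.00011901$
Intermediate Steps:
$z{\left(t,o \right)} = -12 + o$ ($z{\left(t,o \right)} = -3 + \left(o - 9\right) = -3 + \left(-9 + o\right) = -12 + o$)
$x{\left(I \right)} = -14$ ($x{\left(I \right)} = -12 - 2 = -14$)
$B = - \frac{53}{18}$ ($B = -3 + \frac{1}{18} = - \frac{53}{18} \approx -2.9444$)
$C{\left(v,u \right)} = - \frac{69278}{9} + \frac{2665 u}{54}$ ($C{\left(v,u \right)} = \frac{4}{3} + \frac{\left(- \frac{53}{18} + 151\right) \left(u - 156\right)}{3} = \frac{4}{3} + \frac{\frac{2665}{18} \left(-156 + u\right)}{3} = \frac{4}{3} + \frac{- \frac{69290}{3} + \frac{2665 u}{18}}{3} = \frac{4}{3} + \left(- \frac{69290}{9} + \frac{2665 u}{54}\right) = - \frac{69278}{9} + \frac{2665 u}{54}$)
$\frac{1}{x{\left(-36 \right)} + C{\left(-34,-14 \right)}} = \frac{1}{-14 + \left(- \frac{69278}{9} + \frac{2665}{54} \left(-14\right)\right)} = \frac{1}{-14 - \frac{226489}{27}} = \frac{1}{- \frac{226867}{27}} = - \frac{27}{226867}$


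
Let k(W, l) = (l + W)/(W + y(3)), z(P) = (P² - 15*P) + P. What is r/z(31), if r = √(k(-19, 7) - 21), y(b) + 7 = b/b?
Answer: 3*I*√57/2635 ≈ 0.0085956*I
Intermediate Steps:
y(b) = -6 (y(b) = -7 + b/b = -7 + 1 = -6)
z(P) = P² - 14*P
k(W, l) = (W + l)/(-6 + W) (k(W, l) = (l + W)/(W - 6) = (W + l)/(-6 + W))
r = 3*I*√57/5 (r = √((-19 + 7)/(-6 - 19) - 21) = √(-12/(-25) - 21) = √(-1/25*(-12) - 21) = √(12/25 - 21) = √(-513/25) = 3*I*√57/5 ≈ 4.5299*I)
r/z(31) = (3*I*√57/5)/((31*(-14 + 31))) = (3*I*√57/5)/((31*17)) = (3*I*√57/5)/527 = (3*I*√57/5)*(1/527) = 3*I*√57/2635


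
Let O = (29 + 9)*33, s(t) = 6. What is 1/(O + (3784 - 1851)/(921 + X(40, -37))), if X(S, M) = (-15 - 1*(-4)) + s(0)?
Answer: 916/1150597 ≈ 0.00079611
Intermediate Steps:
X(S, M) = -5 (X(S, M) = (-15 - 1*(-4)) + 6 = (-15 + 4) + 6 = -11 + 6 = -5)
O = 1254 (O = 38*33 = 1254)
1/(O + (3784 - 1851)/(921 + X(40, -37))) = 1/(1254 + (3784 - 1851)/(921 - 5)) = 1/(1254 + 1933/916) = 1/(1150597/916) = 916/1150597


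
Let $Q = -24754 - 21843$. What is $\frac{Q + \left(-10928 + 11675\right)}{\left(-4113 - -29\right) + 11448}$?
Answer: $- \frac{3275}{526} \approx -6.2262$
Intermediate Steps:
$Q = -46597$
$\frac{Q + \left(-10928 + 11675\right)}{\left(-4113 - -29\right) + 11448} = \frac{-46597 + \left(-10928 + 11675\right)}{\left(-4113 - -29\right) + 11448} = \frac{-46597 + 747}{\left(-4113 + 29\right) + 11448} = - \frac{45850}{-4084 + 11448} = - \frac{45850}{7364} = \left(-45850\right) \frac{1}{7364} = - \frac{3275}{526}$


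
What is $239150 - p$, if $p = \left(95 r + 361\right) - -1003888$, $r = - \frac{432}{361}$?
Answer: $- \frac{14534721}{19} \approx -7.6499 \cdot 10^{5}$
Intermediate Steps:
$r = - \frac{432}{361}$ ($r = \left(-432\right) \frac{1}{361} = - \frac{432}{361} \approx -1.1967$)
$p = \frac{19078571}{19}$ ($p = \left(95 \left(- \frac{432}{361}\right) + 361\right) - -1003888 = \left(- \frac{2160}{19} + 361\right) + 1003888 = \frac{4699}{19} + 1003888 = \frac{19078571}{19} \approx 1.0041 \cdot 10^{6}$)
$239150 - p = 239150 - \frac{19078571}{19} = - \frac{14534721}{19}$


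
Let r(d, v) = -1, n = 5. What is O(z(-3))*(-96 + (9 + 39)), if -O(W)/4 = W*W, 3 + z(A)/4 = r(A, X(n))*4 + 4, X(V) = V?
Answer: 27648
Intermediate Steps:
z(A) = -12 (z(A) = -12 + 4*(-1*4 + 4) = -12 + 4*(-4 + 4) = -12 + 4*0 = -12 + 0 = -12)
O(W) = -4*W² (O(W) = -4*W*W = -4*W²)
O(z(-3))*(-96 + (9 + 39)) = (-4*(-12)²)*(-96 + (9 + 39)) = (-4*144)*(-96 + 48) = -576*(-48) = 27648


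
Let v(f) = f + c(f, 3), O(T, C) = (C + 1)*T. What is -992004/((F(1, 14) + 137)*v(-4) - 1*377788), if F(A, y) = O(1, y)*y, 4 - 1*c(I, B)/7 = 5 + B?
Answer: 248001/97223 ≈ 2.5508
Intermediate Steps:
O(T, C) = T*(1 + C) (O(T, C) = (1 + C)*T = T*(1 + C))
c(I, B) = -7 - 7*B (c(I, B) = 28 - 7*(5 + B) = 28 + (-35 - 7*B) = -7 - 7*B)
F(A, y) = y*(1 + y) (F(A, y) = (1*(1 + y))*y = (1 + y)*y = y*(1 + y))
v(f) = -28 + f (v(f) = f + (-7 - 7*3) = f + (-7 - 21) = f - 28 = -28 + f)
-992004/((F(1, 14) + 137)*v(-4) - 1*377788) = -992004/((14*(1 + 14) + 137)*(-28 - 4) - 1*377788) = -992004/((14*15 + 137)*(-32) - 377788) = -992004/((210 + 137)*(-32) - 377788) = -992004/(347*(-32) - 377788) = -992004/(-11104 - 377788) = -992004/(-388892) = -992004*(-1/388892) = 248001/97223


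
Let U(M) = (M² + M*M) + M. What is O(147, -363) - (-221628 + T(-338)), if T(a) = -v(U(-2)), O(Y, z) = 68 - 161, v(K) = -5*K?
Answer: 221505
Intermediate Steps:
U(M) = M + 2*M² (U(M) = (M² + M²) + M = 2*M² + M = M + 2*M²)
O(Y, z) = -93
T(a) = 30 (T(a) = -(-5)*(-2*(1 + 2*(-2))) = -(-5)*(-2*(1 - 4)) = -(-5)*(-2*(-3)) = -(-5)*6 = -1*(-30) = 30)
O(147, -363) - (-221628 + T(-338)) = -93 - (-221628 + 30) = -93 - 1*(-221598) = -93 + 221598 = 221505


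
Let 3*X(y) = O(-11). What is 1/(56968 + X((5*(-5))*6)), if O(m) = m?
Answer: 3/170893 ≈ 1.7555e-5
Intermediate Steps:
X(y) = -11/3 (X(y) = (⅓)*(-11) = -11/3)
1/(56968 + X((5*(-5))*6)) = 1/(56968 - 11/3) = 1/(170893/3) = 3/170893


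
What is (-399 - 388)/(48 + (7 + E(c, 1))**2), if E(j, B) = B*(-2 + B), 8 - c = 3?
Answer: -787/84 ≈ -9.3690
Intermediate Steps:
c = 5 (c = 8 - 1*3 = 8 - 3 = 5)
(-399 - 388)/(48 + (7 + E(c, 1))**2) = (-399 - 388)/(48 + (7 + 1*(-2 + 1))**2) = -787/(48 + (7 + 1*(-1))**2) = -787/(48 + (7 - 1)**2) = -787/(48 + 6**2) = -787/(48 + 36) = -787/84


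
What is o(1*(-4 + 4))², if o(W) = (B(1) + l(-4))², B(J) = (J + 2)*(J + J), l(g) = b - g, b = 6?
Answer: 65536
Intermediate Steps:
l(g) = 6 - g
B(J) = 2*J*(2 + J) (B(J) = (2 + J)*(2*J) = 2*J*(2 + J))
o(W) = 256 (o(W) = (2*1*(2 + 1) + (6 - 1*(-4)))² = (2*1*3 + (6 + 4))² = (6 + 10)² = 16² = 256)
o(1*(-4 + 4))² = 256² = 65536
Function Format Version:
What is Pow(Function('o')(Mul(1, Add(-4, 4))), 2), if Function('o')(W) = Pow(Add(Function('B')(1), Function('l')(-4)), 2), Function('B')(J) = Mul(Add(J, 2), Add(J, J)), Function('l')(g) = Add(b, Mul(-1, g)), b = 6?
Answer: 65536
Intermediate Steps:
Function('l')(g) = Add(6, Mul(-1, g))
Function('B')(J) = Mul(2, J, Add(2, J)) (Function('B')(J) = Mul(Add(2, J), Mul(2, J)) = Mul(2, J, Add(2, J)))
Function('o')(W) = 256 (Function('o')(W) = Pow(Add(Mul(2, 1, Add(2, 1)), Add(6, Mul(-1, -4))), 2) = Pow(Add(Mul(2, 1, 3), Add(6, 4)), 2) = Pow(Add(6, 10), 2) = Pow(16, 2) = 256)
Pow(Function('o')(Mul(1, Add(-4, 4))), 2) = Pow(256, 2) = 65536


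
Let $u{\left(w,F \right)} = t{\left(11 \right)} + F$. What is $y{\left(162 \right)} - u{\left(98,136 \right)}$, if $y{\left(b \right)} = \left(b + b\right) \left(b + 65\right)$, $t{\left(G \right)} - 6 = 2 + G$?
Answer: $73393$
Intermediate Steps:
$t{\left(G \right)} = 8 + G$ ($t{\left(G \right)} = 6 + \left(2 + G\right) = 8 + G$)
$y{\left(b \right)} = 2 b \left(65 + b\right)$
$u{\left(w,F \right)} = 19 + F$ ($u{\left(w,F \right)} = \left(8 + 11\right) + F = 19 + F$)
$y{\left(162 \right)} - u{\left(98,136 \right)} = 2 \cdot 162 \left(65 + 162\right) - \left(19 + 136\right) = 2 \cdot 162 \cdot 227 - 155 = 73548 - 155 = 73393$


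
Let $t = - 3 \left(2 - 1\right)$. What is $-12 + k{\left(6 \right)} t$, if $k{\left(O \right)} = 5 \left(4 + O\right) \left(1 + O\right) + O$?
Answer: $-1080$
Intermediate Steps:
$k{\left(O \right)} = O + 5 \left(1 + O\right) \left(4 + O\right)$ ($k{\left(O \right)} = 5 \left(1 + O\right) \left(4 + O\right) + O = O + 5 \left(1 + O\right) \left(4 + O\right)$)
$t = -3$ ($t = - 3 \left(2 - 1\right) = \left(-3\right) 1 = -3$)
$-12 + k{\left(6 \right)} t = -12 + \left(20 + 5 \cdot 6^{2} + 26 \cdot 6\right) \left(-3\right) = -12 + \left(20 + 5 \cdot 36 + 156\right) \left(-3\right) = -12 + \left(20 + 180 + 156\right) \left(-3\right) = -12 + 356 \left(-3\right) = -12 - 1068 = -1080$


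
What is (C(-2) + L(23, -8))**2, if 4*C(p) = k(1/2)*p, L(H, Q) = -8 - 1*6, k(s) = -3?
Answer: 625/4 ≈ 156.25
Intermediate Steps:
L(H, Q) = -14 (L(H, Q) = -8 - 6 = -14)
C(p) = -3*p/4 (C(p) = (-3*p)/4 = -3*p/4)
(C(-2) + L(23, -8))**2 = (-3/4*(-2) - 14)**2 = (3/2 - 14)**2 = (-25/2)**2 = 625/4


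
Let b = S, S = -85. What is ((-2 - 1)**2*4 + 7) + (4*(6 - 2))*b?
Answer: -1317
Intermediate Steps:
b = -85
((-2 - 1)**2*4 + 7) + (4*(6 - 2))*b = ((-2 - 1)**2*4 + 7) + (4*(6 - 2))*(-85) = ((-3)**2*4 + 7) + (4*4)*(-85) = (9*4 + 7) + 16*(-85) = (36 + 7) - 1360 = 43 - 1360 = -1317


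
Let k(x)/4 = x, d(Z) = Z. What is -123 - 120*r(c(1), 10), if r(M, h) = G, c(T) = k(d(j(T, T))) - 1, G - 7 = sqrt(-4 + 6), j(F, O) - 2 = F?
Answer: -963 - 120*sqrt(2) ≈ -1132.7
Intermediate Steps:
j(F, O) = 2 + F
k(x) = 4*x
G = 7 + sqrt(2) (G = 7 + sqrt(-4 + 6) = 7 + sqrt(2) ≈ 8.4142)
c(T) = 7 + 4*T (c(T) = 4*(2 + T) - 1 = (8 + 4*T) - 1 = 7 + 4*T)
r(M, h) = 7 + sqrt(2)
-123 - 120*r(c(1), 10) = -123 - 120*(7 + sqrt(2)) = -123 + (-840 - 120*sqrt(2)) = -963 - 120*sqrt(2)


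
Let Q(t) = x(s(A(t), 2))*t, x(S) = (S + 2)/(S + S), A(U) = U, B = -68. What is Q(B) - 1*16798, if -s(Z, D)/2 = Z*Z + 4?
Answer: -38949231/2314 ≈ -16832.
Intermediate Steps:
s(Z, D) = -8 - 2*Z² (s(Z, D) = -2*(Z*Z + 4) = -2*(Z² + 4) = -2*(4 + Z²) = -8 - 2*Z²)
x(S) = (2 + S)/(2*S) (x(S) = (2 + S)/((2*S)) = (2 + S)*(1/(2*S)) = (2 + S)/(2*S))
Q(t) = t*(-6 - 2*t²)/(2*(-8 - 2*t²)) (Q(t) = ((2 + (-8 - 2*t²))/(2*(-8 - 2*t²)))*t = ((-6 - 2*t²)/(2*(-8 - 2*t²)))*t = t*(-6 - 2*t²)/(2*(-8 - 2*t²)))
Q(B) - 1*16798 = (½)*(-68)*(3 + (-68)²)/(4 + (-68)²) - 1*16798 = (½)*(-68)*(3 + 4624)/(4 + 4624) - 16798 = (½)*(-68)*4627/4628 - 16798 = (½)*(-68)*(1/4628)*4627 - 16798 = -78659/2314 - 16798 = -38949231/2314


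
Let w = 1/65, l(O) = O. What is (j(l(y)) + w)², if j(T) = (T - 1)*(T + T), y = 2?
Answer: 68121/4225 ≈ 16.123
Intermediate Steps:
j(T) = 2*T*(-1 + T) (j(T) = (-1 + T)*(2*T) = 2*T*(-1 + T))
w = 1/65 ≈ 0.015385
(j(l(y)) + w)² = (2*2*(-1 + 2) + 1/65)² = (2*2*1 + 1/65)² = (4 + 1/65)² = (261/65)² = 68121/4225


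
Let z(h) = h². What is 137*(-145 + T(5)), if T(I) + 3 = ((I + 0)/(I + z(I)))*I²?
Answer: -118231/6 ≈ -19705.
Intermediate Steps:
T(I) = -3 + I³/(I + I²) (T(I) = -3 + ((I + 0)/(I + I²))*I² = -3 + (I/(I + I²))*I² = -3 + I³/(I + I²))
137*(-145 + T(5)) = 137*(-145 + (-3 + 5² - 3*5)/(1 + 5)) = 137*(-145 + (-3 + 25 - 15)/6) = 137*(-145 + (⅙)*7) = 137*(-145 + 7/6) = 137*(-863/6) = -118231/6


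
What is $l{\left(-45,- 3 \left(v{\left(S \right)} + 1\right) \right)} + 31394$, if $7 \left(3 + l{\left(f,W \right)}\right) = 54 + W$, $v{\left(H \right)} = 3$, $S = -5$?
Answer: $31397$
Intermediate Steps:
$l{\left(f,W \right)} = \frac{33}{7} + \frac{W}{7}$ ($l{\left(f,W \right)} = -3 + \frac{54 + W}{7} = -3 + \left(\frac{54}{7} + \frac{W}{7}\right) = \frac{33}{7} + \frac{W}{7}$)
$l{\left(-45,- 3 \left(v{\left(S \right)} + 1\right) \right)} + 31394 = \left(\frac{33}{7} + \frac{\left(-3\right) \left(3 + 1\right)}{7}\right) + 31394 = \left(\frac{33}{7} + \frac{\left(-3\right) 4}{7}\right) + 31394 = \left(\frac{33}{7} + \frac{1}{7} \left(-12\right)\right) + 31394 = \left(\frac{33}{7} - \frac{12}{7}\right) + 31394 = 3 + 31394 = 31397$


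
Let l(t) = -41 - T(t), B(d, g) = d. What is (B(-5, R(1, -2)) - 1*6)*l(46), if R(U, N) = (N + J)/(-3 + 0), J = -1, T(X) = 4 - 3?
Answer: 462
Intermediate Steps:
T(X) = 1
R(U, N) = ⅓ - N/3 (R(U, N) = (N - 1)/(-3 + 0) = (-1 + N)/(-3) = (-1 + N)*(-⅓) = ⅓ - N/3)
l(t) = -42 (l(t) = -41 - 1*1 = -41 - 1 = -42)
(B(-5, R(1, -2)) - 1*6)*l(46) = (-5 - 1*6)*(-42) = (-5 - 6)*(-42) = -11*(-42) = 462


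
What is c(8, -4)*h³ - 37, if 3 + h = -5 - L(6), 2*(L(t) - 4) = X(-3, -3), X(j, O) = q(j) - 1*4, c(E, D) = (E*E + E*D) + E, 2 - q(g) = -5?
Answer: -98452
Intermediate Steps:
q(g) = 7 (q(g) = 2 - 1*(-5) = 2 + 5 = 7)
c(E, D) = E + E² + D*E (c(E, D) = (E² + D*E) + E = E + E² + D*E)
X(j, O) = 3 (X(j, O) = 7 - 1*4 = 7 - 4 = 3)
L(t) = 11/2 (L(t) = 4 + (½)*3 = 4 + 3/2 = 11/2)
h = -27/2 (h = -3 + (-5 - 1*11/2) = -3 + (-5 - 11/2) = -3 - 21/2 = -27/2 ≈ -13.500)
c(8, -4)*h³ - 37 = (8*(1 - 4 + 8))*(-27/2)³ - 37 = (8*5)*(-19683/8) - 37 = 40*(-19683/8) - 37 = -98415 - 37 = -98452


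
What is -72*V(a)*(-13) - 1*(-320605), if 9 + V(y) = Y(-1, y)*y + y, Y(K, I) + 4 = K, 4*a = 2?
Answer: 310309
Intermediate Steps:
a = ½ (a = (¼)*2 = ½ ≈ 0.50000)
Y(K, I) = -4 + K
V(y) = -9 - 4*y (V(y) = -9 + ((-4 - 1)*y + y) = -9 + (-5*y + y) = -9 - 4*y)
-72*V(a)*(-13) - 1*(-320605) = -72*(-9 - 4*½)*(-13) - 1*(-320605) = -72*(-9 - 2)*(-13) + 320605 = -72*(-11)*(-13) + 320605 = 792*(-13) + 320605 = -10296 + 320605 = 310309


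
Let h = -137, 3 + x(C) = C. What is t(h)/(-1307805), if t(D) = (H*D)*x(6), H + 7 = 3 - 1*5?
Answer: -1233/435935 ≈ -0.0028284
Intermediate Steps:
x(C) = -3 + C
H = -9 (H = -7 + (3 - 1*5) = -7 + (3 - 5) = -7 - 2 = -9)
t(D) = -27*D (t(D) = (-9*D)*(-3 + 6) = -9*D*3 = -27*D)
t(h)/(-1307805) = -27*(-137)/(-1307805) = 3699*(-1/1307805) = -1233/435935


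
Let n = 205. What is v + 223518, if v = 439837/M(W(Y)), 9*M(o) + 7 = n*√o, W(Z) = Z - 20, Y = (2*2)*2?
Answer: 3*(-797969*I + 30547460*√3)/(7*I + 410*√3) ≈ 2.2346e+5 - 5573.8*I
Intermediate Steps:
Y = 8 (Y = 4*2 = 8)
W(Z) = -20 + Z
M(o) = -7/9 + 205*√o/9 (M(o) = -7/9 + (205*√o)/9 = -7/9 + 205*√o/9)
v = 439837/(-7/9 + 410*I*√3/9) (v = 439837/(-7/9 + 205*√(-20 + 8)/9) = 439837/(-7/9 + 205*√(-12)/9) = 439837/(-7/9 + 205*(2*I*√3)/9) = 439837/(-7/9 + 410*I*√3/9) ≈ -54.942 - 5573.8*I)
v + 223518 = (-27709731/504349 - 1622998530*I*√3/504349) + 223518 = 112703370051/504349 - 1622998530*I*√3/504349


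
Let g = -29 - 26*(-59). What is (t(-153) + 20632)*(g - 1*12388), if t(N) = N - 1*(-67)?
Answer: -223602118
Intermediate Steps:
t(N) = 67 + N (t(N) = N + 67 = 67 + N)
g = 1505 (g = -29 + 1534 = 1505)
(t(-153) + 20632)*(g - 1*12388) = ((67 - 153) + 20632)*(1505 - 1*12388) = (-86 + 20632)*(1505 - 12388) = 20546*(-10883) = -223602118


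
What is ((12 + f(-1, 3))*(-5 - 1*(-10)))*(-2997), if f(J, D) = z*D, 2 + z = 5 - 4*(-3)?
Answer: -854145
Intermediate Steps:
z = 15 (z = -2 + (5 - 4*(-3)) = -2 + (5 + 12) = -2 + 17 = 15)
f(J, D) = 15*D
((12 + f(-1, 3))*(-5 - 1*(-10)))*(-2997) = ((12 + 15*3)*(-5 - 1*(-10)))*(-2997) = ((12 + 45)*(-5 + 10))*(-2997) = (57*5)*(-2997) = 285*(-2997) = -854145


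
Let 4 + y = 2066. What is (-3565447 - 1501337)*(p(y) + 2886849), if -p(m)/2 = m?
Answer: -14606144906400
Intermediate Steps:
y = 2062 (y = -4 + 2066 = 2062)
p(m) = -2*m
(-3565447 - 1501337)*(p(y) + 2886849) = (-3565447 - 1501337)*(-2*2062 + 2886849) = -5066784*(-4124 + 2886849) = -5066784*2882725 = -14606144906400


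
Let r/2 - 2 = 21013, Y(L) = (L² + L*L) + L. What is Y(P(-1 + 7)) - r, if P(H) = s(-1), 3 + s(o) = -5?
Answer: -41910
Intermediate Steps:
s(o) = -8 (s(o) = -3 - 5 = -8)
P(H) = -8
Y(L) = L + 2*L² (Y(L) = (L² + L²) + L = 2*L² + L = L + 2*L²)
r = 42030 (r = 4 + 2*21013 = 4 + 42026 = 42030)
Y(P(-1 + 7)) - r = -8*(1 + 2*(-8)) - 1*42030 = -8*(1 - 16) - 42030 = -8*(-15) - 42030 = 120 - 42030 = -41910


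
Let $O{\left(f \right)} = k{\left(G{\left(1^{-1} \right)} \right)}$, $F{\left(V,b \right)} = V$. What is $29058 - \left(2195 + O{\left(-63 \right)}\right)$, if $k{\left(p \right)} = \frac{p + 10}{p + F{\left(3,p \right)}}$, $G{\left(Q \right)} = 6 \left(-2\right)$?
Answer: $\frac{241765}{9} \approx 26863.0$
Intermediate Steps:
$G{\left(Q \right)} = -12$
$k{\left(p \right)} = \frac{10 + p}{3 + p}$ ($k{\left(p \right)} = \frac{p + 10}{p + 3} = \frac{10 + p}{3 + p}$)
$O{\left(f \right)} = \frac{2}{9}$ ($O{\left(f \right)} = \frac{10 - 12}{3 - 12} = \frac{1}{-9} \left(-2\right) = \left(- \frac{1}{9}\right) \left(-2\right) = \frac{2}{9}$)
$29058 - \left(2195 + O{\left(-63 \right)}\right) = 29058 - \left(2195 + \frac{2}{9}\right) = 29058 - \frac{19757}{9} = \frac{241765}{9}$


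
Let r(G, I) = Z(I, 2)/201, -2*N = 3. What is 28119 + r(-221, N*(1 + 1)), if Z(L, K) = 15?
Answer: 1883978/67 ≈ 28119.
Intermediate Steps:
N = -3/2 (N = -1/2*3 = -3/2 ≈ -1.5000)
r(G, I) = 5/67 (r(G, I) = 15/201 = 15*(1/201) = 5/67)
28119 + r(-221, N*(1 + 1)) = 28119 + 5/67 = 1883978/67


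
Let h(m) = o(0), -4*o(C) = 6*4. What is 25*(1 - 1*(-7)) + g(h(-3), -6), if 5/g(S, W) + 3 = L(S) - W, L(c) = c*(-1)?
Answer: 1805/9 ≈ 200.56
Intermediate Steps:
L(c) = -c
o(C) = -6 (o(C) = -3*4/2 = -1/4*24 = -6)
h(m) = -6
g(S, W) = 5/(-3 - S - W) (g(S, W) = 5/(-3 + (-S - W)) = 5/(-3 - S - W))
25*(1 - 1*(-7)) + g(h(-3), -6) = 25*(1 - 1*(-7)) - 5/(3 - 6 - 6) = 25*(1 + 7) - 5/(-9) = 25*8 - 5*(-1/9) = 200 + 5/9 = 1805/9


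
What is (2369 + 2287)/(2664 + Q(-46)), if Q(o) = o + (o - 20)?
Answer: 582/319 ≈ 1.8245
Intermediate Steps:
Q(o) = -20 + 2*o (Q(o) = o + (-20 + o) = -20 + 2*o)
(2369 + 2287)/(2664 + Q(-46)) = (2369 + 2287)/(2664 + (-20 + 2*(-46))) = 4656/(2664 + (-20 - 92)) = 4656/(2664 - 112) = 4656/2552 = 4656*(1/2552) = 582/319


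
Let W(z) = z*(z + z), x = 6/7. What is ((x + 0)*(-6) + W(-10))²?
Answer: 1860496/49 ≈ 37969.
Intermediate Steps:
x = 6/7 (x = 6*(⅐) = 6/7 ≈ 0.85714)
W(z) = 2*z² (W(z) = z*(2*z) = 2*z²)
((x + 0)*(-6) + W(-10))² = ((6/7 + 0)*(-6) + 2*(-10)²)² = ((6/7)*(-6) + 2*100)² = (-36/7 + 200)² = (1364/7)² = 1860496/49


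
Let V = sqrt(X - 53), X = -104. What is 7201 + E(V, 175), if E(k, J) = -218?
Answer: 6983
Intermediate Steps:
V = I*sqrt(157) (V = sqrt(-104 - 53) = sqrt(-157) = I*sqrt(157) ≈ 12.53*I)
7201 + E(V, 175) = 7201 - 218 = 6983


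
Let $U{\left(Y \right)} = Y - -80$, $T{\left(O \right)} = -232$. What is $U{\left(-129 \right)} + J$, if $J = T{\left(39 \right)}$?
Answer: $-281$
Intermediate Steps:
$J = -232$
$U{\left(Y \right)} = 80 + Y$ ($U{\left(Y \right)} = Y + 80 = 80 + Y$)
$U{\left(-129 \right)} + J = \left(80 - 129\right) - 232 = -49 - 232 = -281$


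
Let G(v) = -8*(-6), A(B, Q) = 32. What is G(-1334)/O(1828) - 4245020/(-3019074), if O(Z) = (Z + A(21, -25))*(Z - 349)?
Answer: 1864294418/1325876665 ≈ 1.4061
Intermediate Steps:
G(v) = 48
O(Z) = (-349 + Z)*(32 + Z) (O(Z) = (Z + 32)*(Z - 349) = (32 + Z)*(-349 + Z) = (-349 + Z)*(32 + Z))
G(-1334)/O(1828) - 4245020/(-3019074) = 48/(-11168 + 1828² - 317*1828) - 4245020/(-3019074) = 48/(-11168 + 3341584 - 579476) - 4245020*(-1/3019074) = 48/2750940 + 73190/52053 = 48*(1/2750940) + 73190/52053 = 4/229245 + 73190/52053 = 1864294418/1325876665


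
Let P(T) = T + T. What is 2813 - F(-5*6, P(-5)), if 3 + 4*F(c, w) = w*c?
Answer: 10955/4 ≈ 2738.8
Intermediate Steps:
P(T) = 2*T
F(c, w) = -¾ + c*w/4 (F(c, w) = -¾ + (w*c)/4 = -¾ + (c*w)/4 = -¾ + c*w/4)
2813 - F(-5*6, P(-5)) = 2813 - (-¾ + (-5*6)*(2*(-5))/4) = 2813 - (-¾ + (¼)*(-30)*(-10)) = 2813 - (-¾ + 75) = 2813 - 1*297/4 = 2813 - 297/4 = 10955/4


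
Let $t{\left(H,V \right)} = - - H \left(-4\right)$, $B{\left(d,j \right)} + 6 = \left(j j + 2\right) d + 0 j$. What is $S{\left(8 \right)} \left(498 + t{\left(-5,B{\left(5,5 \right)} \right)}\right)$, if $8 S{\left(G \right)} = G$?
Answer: $518$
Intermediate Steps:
$B{\left(d,j \right)} = -6 + d \left(2 + j^{2}\right)$ ($B{\left(d,j \right)} = -6 + \left(\left(j j + 2\right) d + 0 j\right) = -6 + \left(\left(j^{2} + 2\right) d + 0\right) = -6 + \left(\left(2 + j^{2}\right) d + 0\right) = -6 + \left(d \left(2 + j^{2}\right) + 0\right) = -6 + d \left(2 + j^{2}\right)$)
$S{\left(G \right)} = \frac{G}{8}$
$t{\left(H,V \right)} = - 4 H$
$S{\left(8 \right)} \left(498 + t{\left(-5,B{\left(5,5 \right)} \right)}\right) = \frac{1}{8} \cdot 8 \left(498 - -20\right) = 1 \left(498 + 20\right) = 1 \cdot 518 = 518$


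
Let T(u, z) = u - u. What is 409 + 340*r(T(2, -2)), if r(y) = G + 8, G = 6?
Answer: 5169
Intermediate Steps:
T(u, z) = 0
r(y) = 14 (r(y) = 6 + 8 = 14)
409 + 340*r(T(2, -2)) = 409 + 340*14 = 409 + 4760 = 5169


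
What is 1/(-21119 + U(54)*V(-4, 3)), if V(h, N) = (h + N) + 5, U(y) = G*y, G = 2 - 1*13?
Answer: -1/23495 ≈ -4.2562e-5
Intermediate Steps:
G = -11 (G = 2 - 13 = -11)
U(y) = -11*y
V(h, N) = 5 + N + h (V(h, N) = (N + h) + 5 = 5 + N + h)
1/(-21119 + U(54)*V(-4, 3)) = 1/(-21119 + (-11*54)*(5 + 3 - 4)) = 1/(-21119 - 594*4) = 1/(-21119 - 2376) = 1/(-23495) = -1/23495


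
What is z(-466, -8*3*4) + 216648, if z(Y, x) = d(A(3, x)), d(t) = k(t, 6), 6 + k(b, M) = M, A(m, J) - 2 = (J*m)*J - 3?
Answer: 216648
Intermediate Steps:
A(m, J) = -1 + m*J² (A(m, J) = 2 + ((J*m)*J - 3) = 2 + (m*J² - 3) = 2 + (-3 + m*J²) = -1 + m*J²)
k(b, M) = -6 + M
d(t) = 0 (d(t) = -6 + 6 = 0)
z(Y, x) = 0
z(-466, -8*3*4) + 216648 = 0 + 216648 = 216648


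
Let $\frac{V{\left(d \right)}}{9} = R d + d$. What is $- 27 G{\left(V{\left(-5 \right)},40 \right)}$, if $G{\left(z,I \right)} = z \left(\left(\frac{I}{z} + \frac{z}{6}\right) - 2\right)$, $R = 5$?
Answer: $-343710$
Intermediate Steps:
$V{\left(d \right)} = 54 d$ ($V{\left(d \right)} = 9 \left(5 d + d\right) = 9 \cdot 6 d = 54 d$)
$G{\left(z,I \right)} = z \left(-2 + \frac{z}{6} + \frac{I}{z}\right)$ ($G{\left(z,I \right)} = z \left(\left(\frac{I}{z} + z \frac{1}{6}\right) - 2\right) = z \left(\left(\frac{I}{z} + \frac{z}{6}\right) - 2\right) = z \left(\left(\frac{z}{6} + \frac{I}{z}\right) - 2\right) = z \left(-2 + \frac{z}{6} + \frac{I}{z}\right)$)
$- 27 G{\left(V{\left(-5 \right)},40 \right)} = - 27 \left(40 - 2 \cdot 54 \left(-5\right) + \frac{\left(54 \left(-5\right)\right)^{2}}{6}\right) = - 27 \left(40 - -540 + \frac{\left(-270\right)^{2}}{6}\right) = - 27 \left(40 + 540 + \frac{1}{6} \cdot 72900\right) = - 27 \left(40 + 540 + 12150\right) = \left(-27\right) 12730 = -343710$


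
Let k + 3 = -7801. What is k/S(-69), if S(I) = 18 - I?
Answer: -7804/87 ≈ -89.701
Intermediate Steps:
k = -7804 (k = -3 - 7801 = -7804)
k/S(-69) = -7804/(18 - 1*(-69)) = -7804/(18 + 69) = -7804/87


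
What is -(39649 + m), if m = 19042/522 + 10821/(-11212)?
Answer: -116130062639/2926332 ≈ -39685.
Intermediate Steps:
m = 103925171/2926332 (m = 19042*(1/522) + 10821*(-1/11212) = 9521/261 - 10821/11212 = 103925171/2926332 ≈ 35.514)
-(39649 + m) = -(39649 + 103925171/2926332) = -1*116130062639/2926332 = -116130062639/2926332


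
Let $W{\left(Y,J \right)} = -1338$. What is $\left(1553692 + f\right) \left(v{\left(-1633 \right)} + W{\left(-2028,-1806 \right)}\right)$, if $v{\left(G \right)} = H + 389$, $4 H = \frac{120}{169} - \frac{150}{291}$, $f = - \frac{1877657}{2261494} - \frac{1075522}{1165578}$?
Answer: $- \frac{21236471234047975508668345}{14403696628116692} \approx -1.4744 \cdot 10^{9}$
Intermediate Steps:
$f = - \frac{2310421120307}{1317973826766}$ ($f = \left(-1877657\right) \frac{1}{2261494} - \frac{537761}{582789} = - \frac{1877657}{2261494} - \frac{537761}{582789} = - \frac{2310421120307}{1317973826766} \approx -1.753$)
$H = \frac{1595}{32786}$ ($H = \frac{\frac{120}{169} - \frac{150}{291}}{4} = \frac{120 \cdot \frac{1}{169} - \frac{50}{97}}{4} = \frac{\frac{120}{169} - \frac{50}{97}}{4} = \frac{1}{4} \cdot \frac{3190}{16393} = \frac{1595}{32786} \approx 0.048649$)
$v{\left(G \right)} = \frac{12755349}{32786}$ ($v{\left(G \right)} = \frac{1595}{32786} + 389 = \frac{12755349}{32786}$)
$\left(1553692 + f\right) \left(v{\left(-1633 \right)} + W{\left(-2028,-1806 \right)}\right) = \left(1553692 - \frac{2310421120307}{1317973826766}\right) \left(\frac{12755349}{32786} - 1338\right) = \frac{2047723080434599765}{1317973826766} \left(- \frac{31112319}{32786}\right) = - \frac{21236471234047975508668345}{14403696628116692}$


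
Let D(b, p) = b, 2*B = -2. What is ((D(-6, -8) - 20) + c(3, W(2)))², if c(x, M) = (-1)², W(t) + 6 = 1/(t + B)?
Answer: 625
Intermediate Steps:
B = -1 (B = (½)*(-2) = -1)
W(t) = -6 + 1/(-1 + t) (W(t) = -6 + 1/(t - 1) = -6 + 1/(-1 + t))
c(x, M) = 1
((D(-6, -8) - 20) + c(3, W(2)))² = ((-6 - 20) + 1)² = (-26 + 1)² = (-25)² = 625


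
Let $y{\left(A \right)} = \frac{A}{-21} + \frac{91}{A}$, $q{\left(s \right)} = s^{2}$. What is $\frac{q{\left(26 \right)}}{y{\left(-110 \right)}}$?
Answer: $\frac{1561560}{10189} \approx 153.26$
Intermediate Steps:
$y{\left(A \right)} = \frac{91}{A} - \frac{A}{21}$ ($y{\left(A \right)} = A \left(- \frac{1}{21}\right) + \frac{91}{A} = - \frac{A}{21} + \frac{91}{A} = \frac{91}{A} - \frac{A}{21}$)
$\frac{q{\left(26 \right)}}{y{\left(-110 \right)}} = \frac{26^{2}}{\frac{91}{-110} - - \frac{110}{21}} = \frac{676}{91 \left(- \frac{1}{110}\right) + \frac{110}{21}} = \frac{676}{- \frac{91}{110} + \frac{110}{21}} = \frac{676}{\frac{10189}{2310}} = 676 \cdot \frac{2310}{10189} = \frac{1561560}{10189}$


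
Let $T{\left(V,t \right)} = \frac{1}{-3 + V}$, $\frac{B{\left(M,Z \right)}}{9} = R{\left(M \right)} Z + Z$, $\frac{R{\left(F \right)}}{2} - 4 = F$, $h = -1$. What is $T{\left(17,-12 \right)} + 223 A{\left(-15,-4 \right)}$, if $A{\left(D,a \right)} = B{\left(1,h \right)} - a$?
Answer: $- \frac{296589}{14} \approx -21185.0$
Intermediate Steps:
$R{\left(F \right)} = 8 + 2 F$
$B{\left(M,Z \right)} = 9 Z + 9 Z \left(8 + 2 M\right)$ ($B{\left(M,Z \right)} = 9 \left(\left(8 + 2 M\right) Z + Z\right) = 9 \left(Z \left(8 + 2 M\right) + Z\right) = 9 \left(Z + Z \left(8 + 2 M\right)\right) = 9 Z + 9 Z \left(8 + 2 M\right)$)
$A{\left(D,a \right)} = -99 - a$ ($A{\left(D,a \right)} = 9 \left(-1\right) \left(9 + 2 \cdot 1\right) - a = 9 \left(-1\right) \left(9 + 2\right) - a = 9 \left(-1\right) 11 - a = -99 - a$)
$T{\left(17,-12 \right)} + 223 A{\left(-15,-4 \right)} = \frac{1}{-3 + 17} + 223 \left(-99 - -4\right) = \frac{1}{14} + 223 \left(-99 + 4\right) = \frac{1}{14} + 223 \left(-95\right) = \frac{1}{14} - 21185 = - \frac{296589}{14}$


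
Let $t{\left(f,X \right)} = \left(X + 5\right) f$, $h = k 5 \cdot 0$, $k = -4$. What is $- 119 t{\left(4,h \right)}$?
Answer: $-2380$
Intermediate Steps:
$h = 0$ ($h = \left(-4\right) 5 \cdot 0 = \left(-20\right) 0 = 0$)
$t{\left(f,X \right)} = f \left(5 + X\right)$ ($t{\left(f,X \right)} = \left(5 + X\right) f = f \left(5 + X\right)$)
$- 119 t{\left(4,h \right)} = - 119 \cdot 4 \left(5 + 0\right) = - 119 \cdot 4 \cdot 5 = \left(-119\right) 20 = -2380$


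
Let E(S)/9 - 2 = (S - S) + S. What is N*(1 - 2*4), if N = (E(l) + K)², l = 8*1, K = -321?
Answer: -373527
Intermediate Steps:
l = 8
E(S) = 18 + 9*S (E(S) = 18 + 9*((S - S) + S) = 18 + 9*(0 + S) = 18 + 9*S)
N = 53361 (N = ((18 + 9*8) - 321)² = ((18 + 72) - 321)² = (90 - 321)² = (-231)² = 53361)
N*(1 - 2*4) = 53361*(1 - 2*4) = 53361*(1 - 1*8) = 53361*(1 - 8) = 53361*(-7) = -373527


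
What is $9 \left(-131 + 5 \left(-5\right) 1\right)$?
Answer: $-1404$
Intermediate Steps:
$9 \left(-131 + 5 \left(-5\right) 1\right) = 9 \left(-131 - 25\right) = 9 \left(-156\right) = -1404$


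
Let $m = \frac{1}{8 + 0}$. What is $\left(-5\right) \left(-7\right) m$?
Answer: $\frac{35}{8} \approx 4.375$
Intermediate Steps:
$m = \frac{1}{8} \approx 0.125$
$\left(-5\right) \left(-7\right) m = \left(-5\right) \left(-7\right) \frac{1}{8} = 35 \cdot \frac{1}{8} = \frac{35}{8}$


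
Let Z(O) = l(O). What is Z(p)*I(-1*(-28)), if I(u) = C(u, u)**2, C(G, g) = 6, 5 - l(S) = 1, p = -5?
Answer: 144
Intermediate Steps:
l(S) = 4 (l(S) = 5 - 1*1 = 5 - 1 = 4)
Z(O) = 4
I(u) = 36 (I(u) = 6**2 = 36)
Z(p)*I(-1*(-28)) = 4*36 = 144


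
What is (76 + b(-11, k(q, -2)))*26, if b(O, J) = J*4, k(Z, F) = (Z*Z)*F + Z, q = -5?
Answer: -3744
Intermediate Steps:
k(Z, F) = Z + F*Z² (k(Z, F) = Z²*F + Z = F*Z² + Z = Z + F*Z²)
b(O, J) = 4*J
(76 + b(-11, k(q, -2)))*26 = (76 + 4*(-5*(1 - 2*(-5))))*26 = (76 + 4*(-5*(1 + 10)))*26 = (76 + 4*(-5*11))*26 = (76 + 4*(-55))*26 = (76 - 220)*26 = -144*26 = -3744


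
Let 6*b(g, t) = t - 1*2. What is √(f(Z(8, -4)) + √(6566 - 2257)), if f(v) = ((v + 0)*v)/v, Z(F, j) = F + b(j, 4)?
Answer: √(75 + 9*√4309)/3 ≈ 8.6010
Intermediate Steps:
b(g, t) = -⅓ + t/6 (b(g, t) = (t - 1*2)/6 = (t - 2)/6 = (-2 + t)/6 = -⅓ + t/6)
Z(F, j) = ⅓ + F (Z(F, j) = F + (-⅓ + (⅙)*4) = F + (-⅓ + ⅔) = F + ⅓ = ⅓ + F)
f(v) = v (f(v) = (v*v)/v = v²/v = v)
√(f(Z(8, -4)) + √(6566 - 2257)) = √((⅓ + 8) + √(6566 - 2257)) = √(25/3 + √4309)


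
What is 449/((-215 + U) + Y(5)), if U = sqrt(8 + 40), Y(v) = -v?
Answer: -24695/12088 - 449*sqrt(3)/12088 ≈ -2.1073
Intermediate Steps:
U = 4*sqrt(3) (U = sqrt(48) = 4*sqrt(3) ≈ 6.9282)
449/((-215 + U) + Y(5)) = 449/((-215 + 4*sqrt(3)) - 1*5) = 449/((-215 + 4*sqrt(3)) - 5) = 449/(-220 + 4*sqrt(3))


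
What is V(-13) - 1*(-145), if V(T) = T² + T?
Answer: 301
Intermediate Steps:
V(T) = T + T²
V(-13) - 1*(-145) = -13*(1 - 13) - 1*(-145) = -13*(-12) + 145 = 156 + 145 = 301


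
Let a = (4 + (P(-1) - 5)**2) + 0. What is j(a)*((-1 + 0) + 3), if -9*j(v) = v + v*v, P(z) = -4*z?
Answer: -20/3 ≈ -6.6667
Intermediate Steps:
a = 5 (a = (4 + (-4*(-1) - 5)**2) + 0 = (4 + (4 - 5)**2) + 0 = (4 + (-1)**2) + 0 = (4 + 1) + 0 = 5 + 0 = 5)
j(v) = -v/9 - v**2/9 (j(v) = -(v + v*v)/9 = -(v + v**2)/9 = -v/9 - v**2/9)
j(a)*((-1 + 0) + 3) = (-1/9*5*(1 + 5))*((-1 + 0) + 3) = (-1/9*5*6)*(-1 + 3) = -10/3*2 = -20/3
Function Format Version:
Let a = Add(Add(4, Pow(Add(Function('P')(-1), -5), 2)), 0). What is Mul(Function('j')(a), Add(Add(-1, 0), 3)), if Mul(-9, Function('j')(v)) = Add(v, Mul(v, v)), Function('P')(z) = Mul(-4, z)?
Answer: Rational(-20, 3) ≈ -6.6667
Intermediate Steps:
a = 5 (a = Add(Add(4, Pow(Add(Mul(-4, -1), -5), 2)), 0) = Add(Add(4, Pow(Add(4, -5), 2)), 0) = Add(Add(4, Pow(-1, 2)), 0) = Add(Add(4, 1), 0) = Add(5, 0) = 5)
Function('j')(v) = Add(Mul(Rational(-1, 9), v), Mul(Rational(-1, 9), Pow(v, 2))) (Function('j')(v) = Mul(Rational(-1, 9), Add(v, Mul(v, v))) = Mul(Rational(-1, 9), Add(v, Pow(v, 2))) = Add(Mul(Rational(-1, 9), v), Mul(Rational(-1, 9), Pow(v, 2))))
Mul(Function('j')(a), Add(Add(-1, 0), 3)) = Mul(Mul(Rational(-1, 9), 5, Add(1, 5)), Add(Add(-1, 0), 3)) = Mul(Mul(Rational(-1, 9), 5, 6), Add(-1, 3)) = Mul(Rational(-10, 3), 2) = Rational(-20, 3)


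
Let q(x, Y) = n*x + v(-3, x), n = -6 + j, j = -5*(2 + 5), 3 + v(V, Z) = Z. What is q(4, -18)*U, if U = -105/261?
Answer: 5705/87 ≈ 65.575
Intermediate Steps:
v(V, Z) = -3 + Z
j = -35 (j = -5*7 = -35)
U = -35/87 (U = -105*1/261 = -35/87 ≈ -0.40230)
n = -41 (n = -6 - 35 = -41)
q(x, Y) = -3 - 40*x (q(x, Y) = -41*x + (-3 + x) = -3 - 40*x)
q(4, -18)*U = (-3 - 40*4)*(-35/87) = (-3 - 160)*(-35/87) = -163*(-35/87) = 5705/87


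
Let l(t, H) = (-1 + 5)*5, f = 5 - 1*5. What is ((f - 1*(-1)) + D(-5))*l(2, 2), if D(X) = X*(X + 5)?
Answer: 20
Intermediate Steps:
f = 0 (f = 5 - 5 = 0)
l(t, H) = 20 (l(t, H) = 4*5 = 20)
D(X) = X*(5 + X)
((f - 1*(-1)) + D(-5))*l(2, 2) = ((0 - 1*(-1)) - 5*(5 - 5))*20 = ((0 + 1) - 5*0)*20 = (1 + 0)*20 = 1*20 = 20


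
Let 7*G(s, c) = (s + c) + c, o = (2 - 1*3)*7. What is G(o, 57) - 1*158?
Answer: -999/7 ≈ -142.71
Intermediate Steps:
o = -7 (o = (2 - 3)*7 = -1*7 = -7)
G(s, c) = s/7 + 2*c/7 (G(s, c) = ((s + c) + c)/7 = ((c + s) + c)/7 = (s + 2*c)/7 = s/7 + 2*c/7)
G(o, 57) - 1*158 = ((⅐)*(-7) + (2/7)*57) - 1*158 = (-1 + 114/7) - 158 = 107/7 - 158 = -999/7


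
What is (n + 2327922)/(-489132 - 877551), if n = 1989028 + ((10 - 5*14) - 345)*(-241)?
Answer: -4414555/1366683 ≈ -3.2301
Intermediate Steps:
n = 2086633 (n = 1989028 + ((10 - 70) - 345)*(-241) = 1989028 + (-60 - 345)*(-241) = 1989028 - 405*(-241) = 1989028 + 97605 = 2086633)
(n + 2327922)/(-489132 - 877551) = (2086633 + 2327922)/(-489132 - 877551) = 4414555/(-1366683) = 4414555*(-1/1366683) = -4414555/1366683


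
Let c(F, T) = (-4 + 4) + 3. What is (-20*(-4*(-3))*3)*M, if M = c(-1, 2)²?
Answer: -6480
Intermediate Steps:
c(F, T) = 3 (c(F, T) = 0 + 3 = 3)
M = 9 (M = 3² = 9)
(-20*(-4*(-3))*3)*M = -20*(-4*(-3))*3*9 = -240*3*9 = -20*36*9 = -720*9 = -6480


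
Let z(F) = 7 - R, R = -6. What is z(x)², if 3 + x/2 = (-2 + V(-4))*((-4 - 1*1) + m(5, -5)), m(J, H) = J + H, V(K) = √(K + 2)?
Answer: 169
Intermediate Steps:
V(K) = √(2 + K)
m(J, H) = H + J
x = 14 - 10*I*√2 (x = -6 + 2*((-2 + √(2 - 4))*((-4 - 1*1) + (-5 + 5))) = -6 + 2*((-2 + √(-2))*((-4 - 1) + 0)) = -6 + 2*((-2 + I*√2)*(-5 + 0)) = -6 + 2*((-2 + I*√2)*(-5)) = -6 + 2*(10 - 5*I*√2) = -6 + (20 - 10*I*√2) = 14 - 10*I*√2 ≈ 14.0 - 14.142*I)
z(F) = 13 (z(F) = 7 - 1*(-6) = 7 + 6 = 13)
z(x)² = 13² = 169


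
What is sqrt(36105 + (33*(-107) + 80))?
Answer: sqrt(32654) ≈ 180.70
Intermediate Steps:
sqrt(36105 + (33*(-107) + 80)) = sqrt(36105 + (-3531 + 80)) = sqrt(36105 - 3451) = sqrt(32654)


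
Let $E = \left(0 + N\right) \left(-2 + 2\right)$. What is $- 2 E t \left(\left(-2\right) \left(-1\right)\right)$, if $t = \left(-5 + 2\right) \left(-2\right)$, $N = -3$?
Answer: $0$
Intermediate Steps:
$E = 0$ ($E = \left(0 - 3\right) \left(-2 + 2\right) = \left(-3\right) 0 = 0$)
$t = 6$ ($t = \left(-3\right) \left(-2\right) = 6$)
$- 2 E t \left(\left(-2\right) \left(-1\right)\right) = \left(-2\right) 0 \cdot 6 \left(\left(-2\right) \left(-1\right)\right) = 0 \cdot 6 \cdot 2 = 0 \cdot 2 = 0$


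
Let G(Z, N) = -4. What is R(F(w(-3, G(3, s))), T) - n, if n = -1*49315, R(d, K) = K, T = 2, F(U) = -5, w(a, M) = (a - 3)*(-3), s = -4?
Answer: 49317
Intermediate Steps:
w(a, M) = 9 - 3*a (w(a, M) = (-3 + a)*(-3) = 9 - 3*a)
n = -49315
R(F(w(-3, G(3, s))), T) - n = 2 - 1*(-49315) = 2 + 49315 = 49317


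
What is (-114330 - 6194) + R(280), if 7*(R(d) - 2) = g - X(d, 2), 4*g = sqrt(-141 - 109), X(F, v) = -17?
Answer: -843637/7 + 5*I*sqrt(10)/28 ≈ -1.2052e+5 + 0.56469*I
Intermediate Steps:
g = 5*I*sqrt(10)/4 (g = sqrt(-141 - 109)/4 = sqrt(-250)/4 = (5*I*sqrt(10))/4 = 5*I*sqrt(10)/4 ≈ 3.9528*I)
R(d) = 31/7 + 5*I*sqrt(10)/28 (R(d) = 2 + (5*I*sqrt(10)/4 - 1*(-17))/7 = 2 + (5*I*sqrt(10)/4 + 17)/7 = 2 + (17 + 5*I*sqrt(10)/4)/7 = 2 + (17/7 + 5*I*sqrt(10)/28) = 31/7 + 5*I*sqrt(10)/28)
(-114330 - 6194) + R(280) = (-114330 - 6194) + (31/7 + 5*I*sqrt(10)/28) = -120524 + (31/7 + 5*I*sqrt(10)/28) = -843637/7 + 5*I*sqrt(10)/28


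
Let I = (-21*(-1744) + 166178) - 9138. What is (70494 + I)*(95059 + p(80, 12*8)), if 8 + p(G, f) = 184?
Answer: 25157087130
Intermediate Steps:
p(G, f) = 176 (p(G, f) = -8 + 184 = 176)
I = 193664 (I = (36624 + 166178) - 9138 = 202802 - 9138 = 193664)
(70494 + I)*(95059 + p(80, 12*8)) = (70494 + 193664)*(95059 + 176) = 264158*95235 = 25157087130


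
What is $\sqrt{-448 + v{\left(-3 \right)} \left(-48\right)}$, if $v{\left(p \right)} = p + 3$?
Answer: $8 i \sqrt{7} \approx 21.166 i$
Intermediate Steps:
$v{\left(p \right)} = 3 + p$
$\sqrt{-448 + v{\left(-3 \right)} \left(-48\right)} = \sqrt{-448 + \left(3 - 3\right) \left(-48\right)} = \sqrt{-448 + 0 \left(-48\right)} = \sqrt{-448 + 0} = \sqrt{-448} = 8 i \sqrt{7}$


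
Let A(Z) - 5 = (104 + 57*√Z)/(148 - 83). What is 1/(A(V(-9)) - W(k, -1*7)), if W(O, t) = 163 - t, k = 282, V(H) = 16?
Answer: -65/10393 ≈ -0.0062542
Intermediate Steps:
A(Z) = 33/5 + 57*√Z/65 (A(Z) = 5 + (104 + 57*√Z)/(148 - 83) = 5 + (104 + 57*√Z)/65 = 5 + (104 + 57*√Z)*(1/65) = 5 + (8/5 + 57*√Z/65) = 33/5 + 57*√Z/65)
1/(A(V(-9)) - W(k, -1*7)) = 1/((33/5 + 57*√16/65) - (163 - (-1)*7)) = 1/((33/5 + (57/65)*4) - (163 - 1*(-7))) = 1/((33/5 + 228/65) - (163 + 7)) = 1/(657/65 - 1*170) = 1/(657/65 - 170) = 1/(-10393/65) = -65/10393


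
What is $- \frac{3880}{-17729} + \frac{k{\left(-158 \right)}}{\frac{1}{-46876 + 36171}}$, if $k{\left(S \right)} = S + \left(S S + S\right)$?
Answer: $- \frac{4677917912480}{17729} \approx -2.6386 \cdot 10^{8}$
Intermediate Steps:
$k{\left(S \right)} = S^{2} + 2 S$ ($k{\left(S \right)} = S + \left(S^{2} + S\right) = S + \left(S + S^{2}\right) = S^{2} + 2 S$)
$- \frac{3880}{-17729} + \frac{k{\left(-158 \right)}}{\frac{1}{-46876 + 36171}} = - \frac{3880}{-17729} + \frac{\left(-158\right) \left(2 - 158\right)}{\frac{1}{-46876 + 36171}} = \left(-3880\right) \left(- \frac{1}{17729}\right) + \frac{\left(-158\right) \left(-156\right)}{\frac{1}{-10705}} = \frac{3880}{17729} + \frac{24648}{- \frac{1}{10705}} = \frac{3880}{17729} + 24648 \left(-10705\right) = \frac{3880}{17729} - 263856840 = - \frac{4677917912480}{17729}$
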